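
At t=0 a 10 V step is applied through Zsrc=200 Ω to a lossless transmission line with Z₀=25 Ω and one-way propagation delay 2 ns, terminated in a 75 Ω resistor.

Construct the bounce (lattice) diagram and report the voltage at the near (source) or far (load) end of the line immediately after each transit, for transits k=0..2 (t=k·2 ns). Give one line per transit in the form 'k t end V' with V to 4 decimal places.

0 0 source 1.1111
1 2 load 1.6667
2 4 source 2.0988

Γ_L=0.500000, Γ_S=0.777778; launch V₁=10·25/225=1.111111
k=0 src: V=1.1111
k=1 load: inc=1.111111, refl=1.111111·0.500000=0.5556; V=0.000000+1.111111+0.555556=1.6667
k=2 src: inc=0.555556, refl=0.555556·0.777778=0.4321; V=1.111111+0.555556+0.432099=2.0988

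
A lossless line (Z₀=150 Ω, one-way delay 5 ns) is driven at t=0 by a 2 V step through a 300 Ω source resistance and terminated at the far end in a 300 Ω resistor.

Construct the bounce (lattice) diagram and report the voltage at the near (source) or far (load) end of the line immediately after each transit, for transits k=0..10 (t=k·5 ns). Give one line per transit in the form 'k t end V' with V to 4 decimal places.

0 0 source 0.6667
1 5 load 0.8889
2 10 source 0.9630
3 15 load 0.9877
4 20 source 0.9959
5 25 load 0.9986
6 30 source 0.9995
7 35 load 0.9998
8 40 source 0.9999
9 45 load 1.0000
10 50 source 1.0000

Γ_L=0.333333, Γ_S=0.333333; launch V₁=2·150/450=0.666667
k=0 src: V=0.6667
k=1 load: inc=0.666667, refl=0.666667·0.333333=0.2222; V=0.000000+0.666667+0.222222=0.8889
k=2 src: inc=0.222222, refl=0.222222·0.333333=0.0741; V=0.666667+0.222222+0.074074=0.9630
k=3 load: inc=0.074074, refl=0.074074·0.333333=0.0247; V=0.888889+0.074074+0.024691=0.9877
k=4 src: inc=0.024691, refl=0.024691·0.333333=0.0082; V=0.962963+0.024691+0.008230=0.9959
k=5 load: inc=0.008230, refl=0.008230·0.333333=0.0027; V=0.987654+0.008230+0.002743=0.9986
k=6 src: inc=0.002743, refl=0.002743·0.333333=0.0009; V=0.995885+0.002743+0.000914=0.9995
k=7 load: inc=0.000914, refl=0.000914·0.333333=0.0003; V=0.998628+0.000914+0.000305=0.9998
k=8 src: inc=0.000305, refl=0.000305·0.333333=0.0001; V=0.999543+0.000305+0.000102=0.9999
k=9 load: inc=0.000102, refl=0.000102·0.333333=0.0000; V=0.999848+0.000102+0.000034=1.0000
k=10 src: inc=0.000034, refl=0.000034·0.333333=0.0000; V=0.999949+0.000034+0.000011=1.0000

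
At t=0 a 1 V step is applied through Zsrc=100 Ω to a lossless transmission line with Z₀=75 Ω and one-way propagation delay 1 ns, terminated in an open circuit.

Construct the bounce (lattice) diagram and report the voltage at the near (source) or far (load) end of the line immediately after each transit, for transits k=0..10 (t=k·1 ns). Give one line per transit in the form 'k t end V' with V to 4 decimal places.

Γ_L=1.000000, Γ_S=0.142857; launch V₁=1·75/175=0.428571
k=0 src: V=0.4286
k=1 load: inc=0.428571, refl=0.428571·1.000000=0.4286; V=0.000000+0.428571+0.428571=0.8571
k=2 src: inc=0.428571, refl=0.428571·0.142857=0.0612; V=0.428571+0.428571+0.061224=0.9184
k=3 load: inc=0.061224, refl=0.061224·1.000000=0.0612; V=0.857143+0.061224+0.061224=0.9796
k=4 src: inc=0.061224, refl=0.061224·0.142857=0.0087; V=0.918367+0.061224+0.008746=0.9883
k=5 load: inc=0.008746, refl=0.008746·1.000000=0.0087; V=0.979592+0.008746+0.008746=0.9971
k=6 src: inc=0.008746, refl=0.008746·0.142857=0.0012; V=0.988338+0.008746+0.001249=0.9983
k=7 load: inc=0.001249, refl=0.001249·1.000000=0.0012; V=0.997085+0.001249+0.001249=0.9996
k=8 src: inc=0.001249, refl=0.001249·0.142857=0.0002; V=0.998334+0.001249+0.000178=0.9998
k=9 load: inc=0.000178, refl=0.000178·1.000000=0.0002; V=0.999584+0.000178+0.000178=0.9999
k=10 src: inc=0.000178, refl=0.000178·0.142857=0.0000; V=0.999762+0.000178+0.000025=1.0000

0 0 source 0.4286
1 1 load 0.8571
2 2 source 0.9184
3 3 load 0.9796
4 4 source 0.9883
5 5 load 0.9971
6 6 source 0.9983
7 7 load 0.9996
8 8 source 0.9998
9 9 load 0.9999
10 10 source 1.0000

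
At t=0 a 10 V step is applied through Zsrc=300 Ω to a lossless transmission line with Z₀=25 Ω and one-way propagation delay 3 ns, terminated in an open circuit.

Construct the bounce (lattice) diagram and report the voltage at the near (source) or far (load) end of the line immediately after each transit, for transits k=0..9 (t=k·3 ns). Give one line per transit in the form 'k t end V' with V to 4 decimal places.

0 0 source 0.7692
1 3 load 1.5385
2 6 source 2.1893
3 9 load 2.8402
4 12 source 3.3910
5 15 load 3.9417
6 18 source 4.4078
7 21 load 4.8738
8 24 source 5.2681
9 27 load 5.6624

Γ_L=1.000000, Γ_S=0.846154; launch V₁=10·25/325=0.769231
k=0 src: V=0.7692
k=1 load: inc=0.769231, refl=0.769231·1.000000=0.7692; V=0.000000+0.769231+0.769231=1.5385
k=2 src: inc=0.769231, refl=0.769231·0.846154=0.6509; V=0.769231+0.769231+0.650888=2.1893
k=3 load: inc=0.650888, refl=0.650888·1.000000=0.6509; V=1.538462+0.650888+0.650888=2.8402
k=4 src: inc=0.650888, refl=0.650888·0.846154=0.5508; V=2.189349+0.650888+0.550751=3.3910
k=5 load: inc=0.550751, refl=0.550751·1.000000=0.5508; V=2.840237+0.550751+0.550751=3.9417
k=6 src: inc=0.550751, refl=0.550751·0.846154=0.4660; V=3.390988+0.550751+0.466020=4.4078
k=7 load: inc=0.466020, refl=0.466020·1.000000=0.4660; V=3.941739+0.466020+0.466020=4.8738
k=8 src: inc=0.466020, refl=0.466020·0.846154=0.3943; V=4.407759+0.466020+0.394325=5.2681
k=9 load: inc=0.394325, refl=0.394325·1.000000=0.3943; V=4.873779+0.394325+0.394325=5.6624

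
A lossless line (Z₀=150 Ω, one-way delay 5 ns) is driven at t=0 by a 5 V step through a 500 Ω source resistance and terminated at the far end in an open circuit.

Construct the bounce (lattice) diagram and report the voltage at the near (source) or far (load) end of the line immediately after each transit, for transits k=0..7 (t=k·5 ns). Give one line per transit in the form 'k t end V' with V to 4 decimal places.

0 0 source 1.1538
1 5 load 2.3077
2 10 source 2.9290
3 15 load 3.5503
4 20 source 3.8848
5 25 load 4.2194
6 30 source 4.3995
7 35 load 4.5797

Γ_L=1.000000, Γ_S=0.538462; launch V₁=5·150/650=1.153846
k=0 src: V=1.1538
k=1 load: inc=1.153846, refl=1.153846·1.000000=1.1538; V=0.000000+1.153846+1.153846=2.3077
k=2 src: inc=1.153846, refl=1.153846·0.538462=0.6213; V=1.153846+1.153846+0.621302=2.9290
k=3 load: inc=0.621302, refl=0.621302·1.000000=0.6213; V=2.307692+0.621302+0.621302=3.5503
k=4 src: inc=0.621302, refl=0.621302·0.538462=0.3345; V=2.928994+0.621302+0.334547=3.8848
k=5 load: inc=0.334547, refl=0.334547·1.000000=0.3345; V=3.550296+0.334547+0.334547=4.2194
k=6 src: inc=0.334547, refl=0.334547·0.538462=0.1801; V=3.884843+0.334547+0.180141=4.3995
k=7 load: inc=0.180141, refl=0.180141·1.000000=0.1801; V=4.219390+0.180141+0.180141=4.5797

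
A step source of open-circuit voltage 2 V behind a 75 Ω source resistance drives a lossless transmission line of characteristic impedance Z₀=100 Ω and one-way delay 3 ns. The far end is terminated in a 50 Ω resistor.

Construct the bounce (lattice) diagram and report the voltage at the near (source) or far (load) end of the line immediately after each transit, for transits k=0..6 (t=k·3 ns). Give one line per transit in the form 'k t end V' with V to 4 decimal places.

Γ_L=-0.333333, Γ_S=-0.142857; launch V₁=2·100/175=1.142857
k=0 src: V=1.1429
k=1 load: inc=1.142857, refl=1.142857·-0.333333=-0.3810; V=0.000000+1.142857+-0.380952=0.7619
k=2 src: inc=-0.380952, refl=-0.380952·-0.142857=0.0544; V=1.142857+-0.380952+0.054422=0.8163
k=3 load: inc=0.054422, refl=0.054422·-0.333333=-0.0181; V=0.761905+0.054422+-0.018141=0.7982
k=4 src: inc=-0.018141, refl=-0.018141·-0.142857=0.0026; V=0.816327+-0.018141+0.002592=0.8008
k=5 load: inc=0.002592, refl=0.002592·-0.333333=-0.0009; V=0.798186+0.002592+-0.000864=0.7999
k=6 src: inc=-0.000864, refl=-0.000864·-0.142857=0.0001; V=0.800777+-0.000864+0.000123=0.8000

0 0 source 1.1429
1 3 load 0.7619
2 6 source 0.8163
3 9 load 0.7982
4 12 source 0.8008
5 15 load 0.7999
6 18 source 0.8000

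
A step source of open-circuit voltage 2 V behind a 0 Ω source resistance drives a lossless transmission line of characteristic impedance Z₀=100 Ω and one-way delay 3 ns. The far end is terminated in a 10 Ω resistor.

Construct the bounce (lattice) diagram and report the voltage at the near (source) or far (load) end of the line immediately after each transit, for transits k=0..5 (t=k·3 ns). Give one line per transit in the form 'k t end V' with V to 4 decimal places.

0 0 source 2.0000
1 3 load 0.3636
2 6 source 2.0000
3 9 load 0.6612
4 12 source 2.0000
5 15 load 0.9046

Γ_L=-0.818182, Γ_S=-1.000000; launch V₁=2·100/100=2.000000
k=0 src: V=2.0000
k=1 load: inc=2.000000, refl=2.000000·-0.818182=-1.6364; V=0.000000+2.000000+-1.636364=0.3636
k=2 src: inc=-1.636364, refl=-1.636364·-1.000000=1.6364; V=2.000000+-1.636364+1.636364=2.0000
k=3 load: inc=1.636364, refl=1.636364·-0.818182=-1.3388; V=0.363636+1.636364+-1.338843=0.6612
k=4 src: inc=-1.338843, refl=-1.338843·-1.000000=1.3388; V=2.000000+-1.338843+1.338843=2.0000
k=5 load: inc=1.338843, refl=1.338843·-0.818182=-1.0954; V=0.661157+1.338843+-1.095417=0.9046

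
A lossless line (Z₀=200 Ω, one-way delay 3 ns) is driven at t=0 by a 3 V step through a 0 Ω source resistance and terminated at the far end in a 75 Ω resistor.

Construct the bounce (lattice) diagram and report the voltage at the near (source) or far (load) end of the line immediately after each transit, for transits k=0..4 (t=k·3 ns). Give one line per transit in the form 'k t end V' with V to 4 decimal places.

Γ_L=-0.454545, Γ_S=-1.000000; launch V₁=3·200/200=3.000000
k=0 src: V=3.0000
k=1 load: inc=3.000000, refl=3.000000·-0.454545=-1.3636; V=0.000000+3.000000+-1.363636=1.6364
k=2 src: inc=-1.363636, refl=-1.363636·-1.000000=1.3636; V=3.000000+-1.363636+1.363636=3.0000
k=3 load: inc=1.363636, refl=1.363636·-0.454545=-0.6198; V=1.636364+1.363636+-0.619835=2.3802
k=4 src: inc=-0.619835, refl=-0.619835·-1.000000=0.6198; V=3.000000+-0.619835+0.619835=3.0000

0 0 source 3.0000
1 3 load 1.6364
2 6 source 3.0000
3 9 load 2.3802
4 12 source 3.0000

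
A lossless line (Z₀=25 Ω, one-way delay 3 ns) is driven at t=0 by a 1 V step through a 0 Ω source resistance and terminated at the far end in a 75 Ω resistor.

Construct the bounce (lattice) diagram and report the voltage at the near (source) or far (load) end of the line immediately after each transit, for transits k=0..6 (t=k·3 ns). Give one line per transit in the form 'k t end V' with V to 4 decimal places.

Γ_L=0.500000, Γ_S=-1.000000; launch V₁=1·25/25=1.000000
k=0 src: V=1.0000
k=1 load: inc=1.000000, refl=1.000000·0.500000=0.5000; V=0.000000+1.000000+0.500000=1.5000
k=2 src: inc=0.500000, refl=0.500000·-1.000000=-0.5000; V=1.000000+0.500000+-0.500000=1.0000
k=3 load: inc=-0.500000, refl=-0.500000·0.500000=-0.2500; V=1.500000+-0.500000+-0.250000=0.7500
k=4 src: inc=-0.250000, refl=-0.250000·-1.000000=0.2500; V=1.000000+-0.250000+0.250000=1.0000
k=5 load: inc=0.250000, refl=0.250000·0.500000=0.1250; V=0.750000+0.250000+0.125000=1.1250
k=6 src: inc=0.125000, refl=0.125000·-1.000000=-0.1250; V=1.000000+0.125000+-0.125000=1.0000

0 0 source 1.0000
1 3 load 1.5000
2 6 source 1.0000
3 9 load 0.7500
4 12 source 1.0000
5 15 load 1.1250
6 18 source 1.0000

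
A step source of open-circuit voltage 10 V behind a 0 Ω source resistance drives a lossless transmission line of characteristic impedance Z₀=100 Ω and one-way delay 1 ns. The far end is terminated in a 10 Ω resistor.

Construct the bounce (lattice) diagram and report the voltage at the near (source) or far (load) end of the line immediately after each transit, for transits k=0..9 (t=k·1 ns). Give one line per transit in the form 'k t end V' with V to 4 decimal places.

0 0 source 10.0000
1 1 load 1.8182
2 2 source 10.0000
3 3 load 3.3058
4 4 source 10.0000
5 5 load 4.5229
6 6 source 10.0000
7 7 load 5.5187
8 8 source 10.0000
9 9 load 6.3335

Γ_L=-0.818182, Γ_S=-1.000000; launch V₁=10·100/100=10.000000
k=0 src: V=10.0000
k=1 load: inc=10.000000, refl=10.000000·-0.818182=-8.1818; V=0.000000+10.000000+-8.181818=1.8182
k=2 src: inc=-8.181818, refl=-8.181818·-1.000000=8.1818; V=10.000000+-8.181818+8.181818=10.0000
k=3 load: inc=8.181818, refl=8.181818·-0.818182=-6.6942; V=1.818182+8.181818+-6.694215=3.3058
k=4 src: inc=-6.694215, refl=-6.694215·-1.000000=6.6942; V=10.000000+-6.694215+6.694215=10.0000
k=5 load: inc=6.694215, refl=6.694215·-0.818182=-5.4771; V=3.305785+6.694215+-5.477085=4.5229
k=6 src: inc=-5.477085, refl=-5.477085·-1.000000=5.4771; V=10.000000+-5.477085+5.477085=10.0000
k=7 load: inc=5.477085, refl=5.477085·-0.818182=-4.4813; V=4.522915+5.477085+-4.481251=5.5187
k=8 src: inc=-4.481251, refl=-4.481251·-1.000000=4.4813; V=10.000000+-4.481251+4.481251=10.0000
k=9 load: inc=4.481251, refl=4.481251·-0.818182=-3.6665; V=5.518749+4.481251+-3.666478=6.3335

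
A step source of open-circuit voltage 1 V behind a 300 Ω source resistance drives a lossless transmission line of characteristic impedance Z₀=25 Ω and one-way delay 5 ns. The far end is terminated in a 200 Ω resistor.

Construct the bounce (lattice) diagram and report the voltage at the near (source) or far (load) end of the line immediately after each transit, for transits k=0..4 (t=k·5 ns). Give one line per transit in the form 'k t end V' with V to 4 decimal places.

0 0 source 0.0769
1 5 load 0.1368
2 10 source 0.1874
3 15 load 0.2268
4 20 source 0.2601

Γ_L=0.777778, Γ_S=0.846154; launch V₁=1·25/325=0.076923
k=0 src: V=0.0769
k=1 load: inc=0.076923, refl=0.076923·0.777778=0.0598; V=0.000000+0.076923+0.059829=0.1368
k=2 src: inc=0.059829, refl=0.059829·0.846154=0.0506; V=0.076923+0.059829+0.050625=0.1874
k=3 load: inc=0.050625, refl=0.050625·0.777778=0.0394; V=0.136752+0.050625+0.039375=0.2268
k=4 src: inc=0.039375, refl=0.039375·0.846154=0.0333; V=0.187377+0.039375+0.033317=0.2601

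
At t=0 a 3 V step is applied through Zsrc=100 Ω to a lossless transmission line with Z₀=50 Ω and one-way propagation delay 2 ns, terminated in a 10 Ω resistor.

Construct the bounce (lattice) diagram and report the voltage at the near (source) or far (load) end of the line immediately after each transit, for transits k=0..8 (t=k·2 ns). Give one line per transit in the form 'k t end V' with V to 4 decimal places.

0 0 source 1.0000
1 2 load 0.3333
2 4 source 0.1111
3 6 load 0.2593
4 8 source 0.3086
5 10 load 0.2757
6 12 source 0.2647
7 14 load 0.2721
8 16 source 0.2745

Γ_L=-0.666667, Γ_S=0.333333; launch V₁=3·50/150=1.000000
k=0 src: V=1.0000
k=1 load: inc=1.000000, refl=1.000000·-0.666667=-0.6667; V=0.000000+1.000000+-0.666667=0.3333
k=2 src: inc=-0.666667, refl=-0.666667·0.333333=-0.2222; V=1.000000+-0.666667+-0.222222=0.1111
k=3 load: inc=-0.222222, refl=-0.222222·-0.666667=0.1481; V=0.333333+-0.222222+0.148148=0.2593
k=4 src: inc=0.148148, refl=0.148148·0.333333=0.0494; V=0.111111+0.148148+0.049383=0.3086
k=5 load: inc=0.049383, refl=0.049383·-0.666667=-0.0329; V=0.259259+0.049383+-0.032922=0.2757
k=6 src: inc=-0.032922, refl=-0.032922·0.333333=-0.0110; V=0.308642+-0.032922+-0.010974=0.2647
k=7 load: inc=-0.010974, refl=-0.010974·-0.666667=0.0073; V=0.275720+-0.010974+0.007316=0.2721
k=8 src: inc=0.007316, refl=0.007316·0.333333=0.0024; V=0.264746+0.007316+0.002439=0.2745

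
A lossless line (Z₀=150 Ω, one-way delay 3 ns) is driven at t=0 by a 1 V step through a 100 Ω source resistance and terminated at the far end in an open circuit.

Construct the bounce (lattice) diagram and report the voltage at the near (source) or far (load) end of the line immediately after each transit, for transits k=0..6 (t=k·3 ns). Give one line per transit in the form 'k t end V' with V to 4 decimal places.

0 0 source 0.6000
1 3 load 1.2000
2 6 source 1.0800
3 9 load 0.9600
4 12 source 0.9840
5 15 load 1.0080
6 18 source 1.0032

Γ_L=1.000000, Γ_S=-0.200000; launch V₁=1·150/250=0.600000
k=0 src: V=0.6000
k=1 load: inc=0.600000, refl=0.600000·1.000000=0.6000; V=0.000000+0.600000+0.600000=1.2000
k=2 src: inc=0.600000, refl=0.600000·-0.200000=-0.1200; V=0.600000+0.600000+-0.120000=1.0800
k=3 load: inc=-0.120000, refl=-0.120000·1.000000=-0.1200; V=1.200000+-0.120000+-0.120000=0.9600
k=4 src: inc=-0.120000, refl=-0.120000·-0.200000=0.0240; V=1.080000+-0.120000+0.024000=0.9840
k=5 load: inc=0.024000, refl=0.024000·1.000000=0.0240; V=0.960000+0.024000+0.024000=1.0080
k=6 src: inc=0.024000, refl=0.024000·-0.200000=-0.0048; V=0.984000+0.024000+-0.004800=1.0032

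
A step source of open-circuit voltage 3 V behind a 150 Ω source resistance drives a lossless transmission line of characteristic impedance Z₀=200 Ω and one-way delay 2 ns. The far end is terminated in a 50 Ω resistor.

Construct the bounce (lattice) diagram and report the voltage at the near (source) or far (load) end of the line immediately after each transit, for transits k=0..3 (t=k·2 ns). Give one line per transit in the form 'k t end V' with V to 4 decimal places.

0 0 source 1.7143
1 2 load 0.6857
2 4 source 0.8327
3 6 load 0.7445

Γ_L=-0.600000, Γ_S=-0.142857; launch V₁=3·200/350=1.714286
k=0 src: V=1.7143
k=1 load: inc=1.714286, refl=1.714286·-0.600000=-1.0286; V=0.000000+1.714286+-1.028571=0.6857
k=2 src: inc=-1.028571, refl=-1.028571·-0.142857=0.1469; V=1.714286+-1.028571+0.146939=0.8327
k=3 load: inc=0.146939, refl=0.146939·-0.600000=-0.0882; V=0.685714+0.146939+-0.088163=0.7445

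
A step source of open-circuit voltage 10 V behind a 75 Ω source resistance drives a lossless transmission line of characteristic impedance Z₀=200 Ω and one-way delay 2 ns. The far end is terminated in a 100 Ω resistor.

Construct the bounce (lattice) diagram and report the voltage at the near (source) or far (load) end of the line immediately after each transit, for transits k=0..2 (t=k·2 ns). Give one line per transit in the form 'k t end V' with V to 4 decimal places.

Γ_L=-0.333333, Γ_S=-0.454545; launch V₁=10·200/275=7.272727
k=0 src: V=7.2727
k=1 load: inc=7.272727, refl=7.272727·-0.333333=-2.4242; V=0.000000+7.272727+-2.424242=4.8485
k=2 src: inc=-2.424242, refl=-2.424242·-0.454545=1.1019; V=7.272727+-2.424242+1.101928=5.9504

0 0 source 7.2727
1 2 load 4.8485
2 4 source 5.9504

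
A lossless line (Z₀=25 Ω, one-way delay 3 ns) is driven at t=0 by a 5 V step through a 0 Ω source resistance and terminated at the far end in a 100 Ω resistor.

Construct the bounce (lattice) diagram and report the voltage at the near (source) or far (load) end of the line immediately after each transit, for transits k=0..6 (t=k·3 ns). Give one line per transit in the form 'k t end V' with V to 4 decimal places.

Γ_L=0.600000, Γ_S=-1.000000; launch V₁=5·25/25=5.000000
k=0 src: V=5.0000
k=1 load: inc=5.000000, refl=5.000000·0.600000=3.0000; V=0.000000+5.000000+3.000000=8.0000
k=2 src: inc=3.000000, refl=3.000000·-1.000000=-3.0000; V=5.000000+3.000000+-3.000000=5.0000
k=3 load: inc=-3.000000, refl=-3.000000·0.600000=-1.8000; V=8.000000+-3.000000+-1.800000=3.2000
k=4 src: inc=-1.800000, refl=-1.800000·-1.000000=1.8000; V=5.000000+-1.800000+1.800000=5.0000
k=5 load: inc=1.800000, refl=1.800000·0.600000=1.0800; V=3.200000+1.800000+1.080000=6.0800
k=6 src: inc=1.080000, refl=1.080000·-1.000000=-1.0800; V=5.000000+1.080000+-1.080000=5.0000

0 0 source 5.0000
1 3 load 8.0000
2 6 source 5.0000
3 9 load 3.2000
4 12 source 5.0000
5 15 load 6.0800
6 18 source 5.0000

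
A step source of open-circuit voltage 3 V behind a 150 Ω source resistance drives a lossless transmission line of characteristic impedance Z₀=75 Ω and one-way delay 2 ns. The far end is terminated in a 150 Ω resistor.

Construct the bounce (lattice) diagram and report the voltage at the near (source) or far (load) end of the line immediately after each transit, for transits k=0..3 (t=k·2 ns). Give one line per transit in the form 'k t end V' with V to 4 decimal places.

Γ_L=0.333333, Γ_S=0.333333; launch V₁=3·75/225=1.000000
k=0 src: V=1.0000
k=1 load: inc=1.000000, refl=1.000000·0.333333=0.3333; V=0.000000+1.000000+0.333333=1.3333
k=2 src: inc=0.333333, refl=0.333333·0.333333=0.1111; V=1.000000+0.333333+0.111111=1.4444
k=3 load: inc=0.111111, refl=0.111111·0.333333=0.0370; V=1.333333+0.111111+0.037037=1.4815

0 0 source 1.0000
1 2 load 1.3333
2 4 source 1.4444
3 6 load 1.4815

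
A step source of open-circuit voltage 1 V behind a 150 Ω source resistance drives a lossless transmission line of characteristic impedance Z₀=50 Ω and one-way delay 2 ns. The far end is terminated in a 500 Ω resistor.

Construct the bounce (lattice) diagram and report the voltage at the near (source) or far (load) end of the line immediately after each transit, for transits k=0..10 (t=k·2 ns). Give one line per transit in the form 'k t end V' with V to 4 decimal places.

0 0 source 0.2500
1 2 load 0.4545
2 4 source 0.5568
3 6 load 0.6405
4 8 source 0.6823
5 10 load 0.7166
6 12 source 0.7337
7 14 load 0.7477
8 16 source 0.7547
9 18 load 0.7604
10 20 source 0.7633

Γ_L=0.818182, Γ_S=0.500000; launch V₁=1·50/200=0.250000
k=0 src: V=0.2500
k=1 load: inc=0.250000, refl=0.250000·0.818182=0.2045; V=0.000000+0.250000+0.204545=0.4545
k=2 src: inc=0.204545, refl=0.204545·0.500000=0.1023; V=0.250000+0.204545+0.102273=0.5568
k=3 load: inc=0.102273, refl=0.102273·0.818182=0.0837; V=0.454545+0.102273+0.083678=0.6405
k=4 src: inc=0.083678, refl=0.083678·0.500000=0.0418; V=0.556818+0.083678+0.041839=0.6823
k=5 load: inc=0.041839, refl=0.041839·0.818182=0.0342; V=0.640496+0.041839+0.034232=0.7166
k=6 src: inc=0.034232, refl=0.034232·0.500000=0.0171; V=0.682335+0.034232+0.017116=0.7337
k=7 load: inc=0.017116, refl=0.017116·0.818182=0.0140; V=0.716566+0.017116+0.014004=0.7477
k=8 src: inc=0.014004, refl=0.014004·0.500000=0.0070; V=0.733682+0.014004+0.007002=0.7547
k=9 load: inc=0.007002, refl=0.007002·0.818182=0.0057; V=0.747686+0.007002+0.005729=0.7604
k=10 src: inc=0.005729, refl=0.005729·0.500000=0.0029; V=0.754688+0.005729+0.002864=0.7633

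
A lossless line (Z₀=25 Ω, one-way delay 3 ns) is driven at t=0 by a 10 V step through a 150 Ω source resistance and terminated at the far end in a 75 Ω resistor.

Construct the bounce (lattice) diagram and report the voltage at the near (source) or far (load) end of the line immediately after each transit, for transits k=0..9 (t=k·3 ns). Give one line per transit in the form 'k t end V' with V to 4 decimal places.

Γ_L=0.500000, Γ_S=0.714286; launch V₁=10·25/175=1.428571
k=0 src: V=1.4286
k=1 load: inc=1.428571, refl=1.428571·0.500000=0.7143; V=0.000000+1.428571+0.714286=2.1429
k=2 src: inc=0.714286, refl=0.714286·0.714286=0.5102; V=1.428571+0.714286+0.510204=2.6531
k=3 load: inc=0.510204, refl=0.510204·0.500000=0.2551; V=2.142857+0.510204+0.255102=2.9082
k=4 src: inc=0.255102, refl=0.255102·0.714286=0.1822; V=2.653061+0.255102+0.182216=3.0904
k=5 load: inc=0.182216, refl=0.182216·0.500000=0.0911; V=2.908163+0.182216+0.091108=3.1815
k=6 src: inc=0.091108, refl=0.091108·0.714286=0.0651; V=3.090379+0.091108+0.065077=3.2466
k=7 load: inc=0.065077, refl=0.065077·0.500000=0.0325; V=3.181487+0.065077+0.032539=3.2791
k=8 src: inc=0.032539, refl=0.032539·0.714286=0.0232; V=3.246564+0.032539+0.023242=3.3023
k=9 load: inc=0.023242, refl=0.023242·0.500000=0.0116; V=3.279102+0.023242+0.011621=3.3140

0 0 source 1.4286
1 3 load 2.1429
2 6 source 2.6531
3 9 load 2.9082
4 12 source 3.0904
5 15 load 3.1815
6 18 source 3.2466
7 21 load 3.2791
8 24 source 3.3023
9 27 load 3.3140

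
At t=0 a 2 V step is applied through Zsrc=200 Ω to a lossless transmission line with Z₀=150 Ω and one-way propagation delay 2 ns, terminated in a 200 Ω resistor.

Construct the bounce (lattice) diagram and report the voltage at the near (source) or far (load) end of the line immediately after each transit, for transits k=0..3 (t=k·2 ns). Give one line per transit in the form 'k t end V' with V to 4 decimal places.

0 0 source 0.8571
1 2 load 0.9796
2 4 source 0.9971
3 6 load 0.9996

Γ_L=0.142857, Γ_S=0.142857; launch V₁=2·150/350=0.857143
k=0 src: V=0.8571
k=1 load: inc=0.857143, refl=0.857143·0.142857=0.1224; V=0.000000+0.857143+0.122449=0.9796
k=2 src: inc=0.122449, refl=0.122449·0.142857=0.0175; V=0.857143+0.122449+0.017493=0.9971
k=3 load: inc=0.017493, refl=0.017493·0.142857=0.0025; V=0.979592+0.017493+0.002499=0.9996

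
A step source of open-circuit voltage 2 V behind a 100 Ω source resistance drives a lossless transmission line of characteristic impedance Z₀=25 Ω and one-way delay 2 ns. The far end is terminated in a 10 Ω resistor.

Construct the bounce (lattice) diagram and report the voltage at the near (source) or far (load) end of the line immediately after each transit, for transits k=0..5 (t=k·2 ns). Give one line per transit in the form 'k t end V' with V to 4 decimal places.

0 0 source 0.4000
1 2 load 0.2286
2 4 source 0.1257
3 6 load 0.1698
4 8 source 0.1962
5 10 load 0.1849

Γ_L=-0.428571, Γ_S=0.600000; launch V₁=2·25/125=0.400000
k=0 src: V=0.4000
k=1 load: inc=0.400000, refl=0.400000·-0.428571=-0.1714; V=0.000000+0.400000+-0.171429=0.2286
k=2 src: inc=-0.171429, refl=-0.171429·0.600000=-0.1029; V=0.400000+-0.171429+-0.102857=0.1257
k=3 load: inc=-0.102857, refl=-0.102857·-0.428571=0.0441; V=0.228571+-0.102857+0.044082=0.1698
k=4 src: inc=0.044082, refl=0.044082·0.600000=0.0264; V=0.125714+0.044082+0.026449=0.1962
k=5 load: inc=0.026449, refl=0.026449·-0.428571=-0.0113; V=0.169796+0.026449+-0.011335=0.1849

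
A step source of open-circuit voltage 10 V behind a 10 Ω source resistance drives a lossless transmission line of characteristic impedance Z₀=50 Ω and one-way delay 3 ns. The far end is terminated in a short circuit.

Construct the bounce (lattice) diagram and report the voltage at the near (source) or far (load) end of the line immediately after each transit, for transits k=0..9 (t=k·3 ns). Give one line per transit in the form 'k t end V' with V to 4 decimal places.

Γ_L=-1.000000, Γ_S=-0.666667; launch V₁=10·50/60=8.333333
k=0 src: V=8.3333
k=1 load: inc=8.333333, refl=8.333333·-1.000000=-8.3333; V=0.000000+8.333333+-8.333333=0.0000
k=2 src: inc=-8.333333, refl=-8.333333·-0.666667=5.5556; V=8.333333+-8.333333+5.555556=5.5556
k=3 load: inc=5.555556, refl=5.555556·-1.000000=-5.5556; V=0.000000+5.555556+-5.555556=0.0000
k=4 src: inc=-5.555556, refl=-5.555556·-0.666667=3.7037; V=5.555556+-5.555556+3.703704=3.7037
k=5 load: inc=3.703704, refl=3.703704·-1.000000=-3.7037; V=0.000000+3.703704+-3.703704=0.0000
k=6 src: inc=-3.703704, refl=-3.703704·-0.666667=2.4691; V=3.703704+-3.703704+2.469136=2.4691
k=7 load: inc=2.469136, refl=2.469136·-1.000000=-2.4691; V=0.000000+2.469136+-2.469136=0.0000
k=8 src: inc=-2.469136, refl=-2.469136·-0.666667=1.6461; V=2.469136+-2.469136+1.646091=1.6461
k=9 load: inc=1.646091, refl=1.646091·-1.000000=-1.6461; V=0.000000+1.646091+-1.646091=0.0000

0 0 source 8.3333
1 3 load 0.0000
2 6 source 5.5556
3 9 load 0.0000
4 12 source 3.7037
5 15 load 0.0000
6 18 source 2.4691
7 21 load 0.0000
8 24 source 1.6461
9 27 load 0.0000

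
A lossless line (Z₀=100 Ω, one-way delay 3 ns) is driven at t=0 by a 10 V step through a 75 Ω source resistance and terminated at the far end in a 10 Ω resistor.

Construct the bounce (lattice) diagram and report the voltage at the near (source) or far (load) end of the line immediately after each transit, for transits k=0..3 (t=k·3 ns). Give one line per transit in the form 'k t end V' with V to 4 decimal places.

Γ_L=-0.818182, Γ_S=-0.142857; launch V₁=10·100/175=5.714286
k=0 src: V=5.7143
k=1 load: inc=5.714286, refl=5.714286·-0.818182=-4.6753; V=0.000000+5.714286+-4.675325=1.0390
k=2 src: inc=-4.675325, refl=-4.675325·-0.142857=0.6679; V=5.714286+-4.675325+0.667904=1.7069
k=3 load: inc=0.667904, refl=0.667904·-0.818182=-0.5465; V=1.038961+0.667904+-0.546467=1.1604

0 0 source 5.7143
1 3 load 1.0390
2 6 source 1.7069
3 9 load 1.1604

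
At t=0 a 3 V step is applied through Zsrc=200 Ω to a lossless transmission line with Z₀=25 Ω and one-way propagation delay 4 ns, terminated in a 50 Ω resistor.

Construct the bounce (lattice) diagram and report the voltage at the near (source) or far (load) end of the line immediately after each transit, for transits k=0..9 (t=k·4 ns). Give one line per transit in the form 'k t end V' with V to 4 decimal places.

0 0 source 0.3333
1 4 load 0.4444
2 8 source 0.5309
3 12 load 0.5597
4 16 source 0.5821
5 20 load 0.5895
6 24 source 0.5954
7 28 load 0.5973
8 32 source 0.5988
9 36 load 0.5993

Γ_L=0.333333, Γ_S=0.777778; launch V₁=3·25/225=0.333333
k=0 src: V=0.3333
k=1 load: inc=0.333333, refl=0.333333·0.333333=0.1111; V=0.000000+0.333333+0.111111=0.4444
k=2 src: inc=0.111111, refl=0.111111·0.777778=0.0864; V=0.333333+0.111111+0.086420=0.5309
k=3 load: inc=0.086420, refl=0.086420·0.333333=0.0288; V=0.444444+0.086420+0.028807=0.5597
k=4 src: inc=0.028807, refl=0.028807·0.777778=0.0224; V=0.530864+0.028807+0.022405=0.5821
k=5 load: inc=0.022405, refl=0.022405·0.333333=0.0075; V=0.559671+0.022405+0.007468=0.5895
k=6 src: inc=0.007468, refl=0.007468·0.777778=0.0058; V=0.582076+0.007468+0.005809=0.5954
k=7 load: inc=0.005809, refl=0.005809·0.333333=0.0019; V=0.589544+0.005809+0.001936=0.5973
k=8 src: inc=0.001936, refl=0.001936·0.777778=0.0015; V=0.595353+0.001936+0.001506=0.5988
k=9 load: inc=0.001506, refl=0.001506·0.333333=0.0005; V=0.597289+0.001506+0.000502=0.5993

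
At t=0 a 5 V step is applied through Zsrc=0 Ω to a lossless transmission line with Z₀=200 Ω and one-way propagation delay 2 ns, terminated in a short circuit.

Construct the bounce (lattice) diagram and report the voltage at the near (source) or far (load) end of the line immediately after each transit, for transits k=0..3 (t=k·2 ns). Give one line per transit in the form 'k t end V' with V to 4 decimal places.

0 0 source 5.0000
1 2 load 0.0000
2 4 source 5.0000
3 6 load 0.0000

Γ_L=-1.000000, Γ_S=-1.000000; launch V₁=5·200/200=5.000000
k=0 src: V=5.0000
k=1 load: inc=5.000000, refl=5.000000·-1.000000=-5.0000; V=0.000000+5.000000+-5.000000=0.0000
k=2 src: inc=-5.000000, refl=-5.000000·-1.000000=5.0000; V=5.000000+-5.000000+5.000000=5.0000
k=3 load: inc=5.000000, refl=5.000000·-1.000000=-5.0000; V=0.000000+5.000000+-5.000000=0.0000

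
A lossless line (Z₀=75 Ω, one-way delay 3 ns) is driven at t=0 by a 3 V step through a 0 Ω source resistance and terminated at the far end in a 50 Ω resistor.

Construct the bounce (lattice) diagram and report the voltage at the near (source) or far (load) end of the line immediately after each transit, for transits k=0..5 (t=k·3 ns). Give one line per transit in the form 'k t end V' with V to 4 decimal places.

0 0 source 3.0000
1 3 load 2.4000
2 6 source 3.0000
3 9 load 2.8800
4 12 source 3.0000
5 15 load 2.9760

Γ_L=-0.200000, Γ_S=-1.000000; launch V₁=3·75/75=3.000000
k=0 src: V=3.0000
k=1 load: inc=3.000000, refl=3.000000·-0.200000=-0.6000; V=0.000000+3.000000+-0.600000=2.4000
k=2 src: inc=-0.600000, refl=-0.600000·-1.000000=0.6000; V=3.000000+-0.600000+0.600000=3.0000
k=3 load: inc=0.600000, refl=0.600000·-0.200000=-0.1200; V=2.400000+0.600000+-0.120000=2.8800
k=4 src: inc=-0.120000, refl=-0.120000·-1.000000=0.1200; V=3.000000+-0.120000+0.120000=3.0000
k=5 load: inc=0.120000, refl=0.120000·-0.200000=-0.0240; V=2.880000+0.120000+-0.024000=2.9760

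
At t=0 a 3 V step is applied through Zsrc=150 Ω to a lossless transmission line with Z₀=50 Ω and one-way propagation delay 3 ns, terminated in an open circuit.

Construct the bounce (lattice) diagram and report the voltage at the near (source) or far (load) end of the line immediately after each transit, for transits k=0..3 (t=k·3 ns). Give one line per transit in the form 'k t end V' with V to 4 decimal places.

0 0 source 0.7500
1 3 load 1.5000
2 6 source 1.8750
3 9 load 2.2500

Γ_L=1.000000, Γ_S=0.500000; launch V₁=3·50/200=0.750000
k=0 src: V=0.7500
k=1 load: inc=0.750000, refl=0.750000·1.000000=0.7500; V=0.000000+0.750000+0.750000=1.5000
k=2 src: inc=0.750000, refl=0.750000·0.500000=0.3750; V=0.750000+0.750000+0.375000=1.8750
k=3 load: inc=0.375000, refl=0.375000·1.000000=0.3750; V=1.500000+0.375000+0.375000=2.2500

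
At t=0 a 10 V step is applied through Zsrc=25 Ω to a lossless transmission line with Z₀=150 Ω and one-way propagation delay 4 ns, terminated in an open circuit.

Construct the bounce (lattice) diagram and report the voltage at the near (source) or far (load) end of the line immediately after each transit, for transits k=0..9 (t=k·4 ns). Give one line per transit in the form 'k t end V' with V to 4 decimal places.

0 0 source 8.5714
1 4 load 17.1429
2 8 source 11.0204
3 12 load 4.8980
4 16 source 9.2711
5 20 load 13.6443
6 24 source 10.5206
7 28 load 7.3969
8 32 source 9.6281
9 36 load 11.8593

Γ_L=1.000000, Γ_S=-0.714286; launch V₁=10·150/175=8.571429
k=0 src: V=8.5714
k=1 load: inc=8.571429, refl=8.571429·1.000000=8.5714; V=0.000000+8.571429+8.571429=17.1429
k=2 src: inc=8.571429, refl=8.571429·-0.714286=-6.1224; V=8.571429+8.571429+-6.122449=11.0204
k=3 load: inc=-6.122449, refl=-6.122449·1.000000=-6.1224; V=17.142857+-6.122449+-6.122449=4.8980
k=4 src: inc=-6.122449, refl=-6.122449·-0.714286=4.3732; V=11.020408+-6.122449+4.373178=9.2711
k=5 load: inc=4.373178, refl=4.373178·1.000000=4.3732; V=4.897959+4.373178+4.373178=13.6443
k=6 src: inc=4.373178, refl=4.373178·-0.714286=-3.1237; V=9.271137+4.373178+-3.123698=10.5206
k=7 load: inc=-3.123698, refl=-3.123698·1.000000=-3.1237; V=13.644315+-3.123698+-3.123698=7.3969
k=8 src: inc=-3.123698, refl=-3.123698·-0.714286=2.2312; V=10.520616+-3.123698+2.231213=9.6281
k=9 load: inc=2.231213, refl=2.231213·1.000000=2.2312; V=7.396918+2.231213+2.231213=11.8593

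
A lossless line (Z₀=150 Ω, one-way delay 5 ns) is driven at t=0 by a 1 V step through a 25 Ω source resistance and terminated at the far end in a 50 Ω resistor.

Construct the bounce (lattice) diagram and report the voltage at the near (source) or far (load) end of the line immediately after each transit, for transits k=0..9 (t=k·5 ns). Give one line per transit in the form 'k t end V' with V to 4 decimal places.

Γ_L=-0.500000, Γ_S=-0.714286; launch V₁=1·150/175=0.857143
k=0 src: V=0.8571
k=1 load: inc=0.857143, refl=0.857143·-0.500000=-0.4286; V=0.000000+0.857143+-0.428571=0.4286
k=2 src: inc=-0.428571, refl=-0.428571·-0.714286=0.3061; V=0.857143+-0.428571+0.306122=0.7347
k=3 load: inc=0.306122, refl=0.306122·-0.500000=-0.1531; V=0.428571+0.306122+-0.153061=0.5816
k=4 src: inc=-0.153061, refl=-0.153061·-0.714286=0.1093; V=0.734694+-0.153061+0.109329=0.6910
k=5 load: inc=0.109329, refl=0.109329·-0.500000=-0.0547; V=0.581633+0.109329+-0.054665=0.6363
k=6 src: inc=-0.054665, refl=-0.054665·-0.714286=0.0390; V=0.690962+-0.054665+0.039046=0.6753
k=7 load: inc=0.039046, refl=0.039046·-0.500000=-0.0195; V=0.636297+0.039046+-0.019523=0.6558
k=8 src: inc=-0.019523, refl=-0.019523·-0.714286=0.0139; V=0.675344+-0.019523+0.013945=0.6698
k=9 load: inc=0.013945, refl=0.013945·-0.500000=-0.0070; V=0.655820+0.013945+-0.006973=0.6628

0 0 source 0.8571
1 5 load 0.4286
2 10 source 0.7347
3 15 load 0.5816
4 20 source 0.6910
5 25 load 0.6363
6 30 source 0.6753
7 35 load 0.6558
8 40 source 0.6698
9 45 load 0.6628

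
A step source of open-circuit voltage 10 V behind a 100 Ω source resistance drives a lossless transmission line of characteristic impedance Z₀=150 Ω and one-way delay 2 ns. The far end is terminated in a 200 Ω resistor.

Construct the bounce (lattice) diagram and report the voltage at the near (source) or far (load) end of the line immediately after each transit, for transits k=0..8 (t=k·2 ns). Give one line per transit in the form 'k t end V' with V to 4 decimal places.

0 0 source 6.0000
1 2 load 6.8571
2 4 source 6.6857
3 6 load 6.6612
4 8 source 6.6661
5 10 load 6.6668
6 12 source 6.6667
7 14 load 6.6667
8 16 source 6.6667

Γ_L=0.142857, Γ_S=-0.200000; launch V₁=10·150/250=6.000000
k=0 src: V=6.0000
k=1 load: inc=6.000000, refl=6.000000·0.142857=0.8571; V=0.000000+6.000000+0.857143=6.8571
k=2 src: inc=0.857143, refl=0.857143·-0.200000=-0.1714; V=6.000000+0.857143+-0.171429=6.6857
k=3 load: inc=-0.171429, refl=-0.171429·0.142857=-0.0245; V=6.857143+-0.171429+-0.024490=6.6612
k=4 src: inc=-0.024490, refl=-0.024490·-0.200000=0.0049; V=6.685714+-0.024490+0.004898=6.6661
k=5 load: inc=0.004898, refl=0.004898·0.142857=0.0007; V=6.661224+0.004898+0.000700=6.6668
k=6 src: inc=0.000700, refl=0.000700·-0.200000=-0.0001; V=6.666122+0.000700+-0.000140=6.6667
k=7 load: inc=-0.000140, refl=-0.000140·0.142857=-0.0000; V=6.666822+-0.000140+-0.000020=6.6667
k=8 src: inc=-0.000020, refl=-0.000020·-0.200000=0.0000; V=6.666682+-0.000020+0.000004=6.6667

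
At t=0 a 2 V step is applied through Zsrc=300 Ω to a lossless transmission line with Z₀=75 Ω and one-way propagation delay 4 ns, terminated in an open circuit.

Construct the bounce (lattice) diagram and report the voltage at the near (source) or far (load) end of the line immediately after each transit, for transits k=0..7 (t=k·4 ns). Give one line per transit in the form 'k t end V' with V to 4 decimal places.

0 0 source 0.4000
1 4 load 0.8000
2 8 source 1.0400
3 12 load 1.2800
4 16 source 1.4240
5 20 load 1.5680
6 24 source 1.6544
7 28 load 1.7408

Γ_L=1.000000, Γ_S=0.600000; launch V₁=2·75/375=0.400000
k=0 src: V=0.4000
k=1 load: inc=0.400000, refl=0.400000·1.000000=0.4000; V=0.000000+0.400000+0.400000=0.8000
k=2 src: inc=0.400000, refl=0.400000·0.600000=0.2400; V=0.400000+0.400000+0.240000=1.0400
k=3 load: inc=0.240000, refl=0.240000·1.000000=0.2400; V=0.800000+0.240000+0.240000=1.2800
k=4 src: inc=0.240000, refl=0.240000·0.600000=0.1440; V=1.040000+0.240000+0.144000=1.4240
k=5 load: inc=0.144000, refl=0.144000·1.000000=0.1440; V=1.280000+0.144000+0.144000=1.5680
k=6 src: inc=0.144000, refl=0.144000·0.600000=0.0864; V=1.424000+0.144000+0.086400=1.6544
k=7 load: inc=0.086400, refl=0.086400·1.000000=0.0864; V=1.568000+0.086400+0.086400=1.7408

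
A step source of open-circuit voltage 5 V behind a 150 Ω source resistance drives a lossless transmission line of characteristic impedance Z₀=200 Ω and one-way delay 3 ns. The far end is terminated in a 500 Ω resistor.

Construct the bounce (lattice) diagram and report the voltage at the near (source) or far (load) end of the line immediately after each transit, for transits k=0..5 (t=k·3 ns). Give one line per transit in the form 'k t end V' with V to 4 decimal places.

0 0 source 2.8571
1 3 load 4.0816
2 6 source 3.9067
3 9 load 3.8317
4 12 source 3.8424
5 15 load 3.8470

Γ_L=0.428571, Γ_S=-0.142857; launch V₁=5·200/350=2.857143
k=0 src: V=2.8571
k=1 load: inc=2.857143, refl=2.857143·0.428571=1.2245; V=0.000000+2.857143+1.224490=4.0816
k=2 src: inc=1.224490, refl=1.224490·-0.142857=-0.1749; V=2.857143+1.224490+-0.174927=3.9067
k=3 load: inc=-0.174927, refl=-0.174927·0.428571=-0.0750; V=4.081633+-0.174927+-0.074969=3.8317
k=4 src: inc=-0.074969, refl=-0.074969·-0.142857=0.0107; V=3.906706+-0.074969+0.010710=3.8424
k=5 load: inc=0.010710, refl=0.010710·0.428571=0.0046; V=3.831737+0.010710+0.004590=3.8470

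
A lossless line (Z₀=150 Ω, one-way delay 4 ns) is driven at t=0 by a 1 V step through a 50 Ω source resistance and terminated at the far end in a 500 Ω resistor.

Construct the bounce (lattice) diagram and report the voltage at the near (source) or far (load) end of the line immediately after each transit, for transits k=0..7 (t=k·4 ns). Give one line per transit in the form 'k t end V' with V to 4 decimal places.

Γ_L=0.538462, Γ_S=-0.500000; launch V₁=1·150/200=0.750000
k=0 src: V=0.7500
k=1 load: inc=0.750000, refl=0.750000·0.538462=0.4038; V=0.000000+0.750000+0.403846=1.1538
k=2 src: inc=0.403846, refl=0.403846·-0.500000=-0.2019; V=0.750000+0.403846+-0.201923=0.9519
k=3 load: inc=-0.201923, refl=-0.201923·0.538462=-0.1087; V=1.153846+-0.201923+-0.108728=0.8432
k=4 src: inc=-0.108728, refl=-0.108728·-0.500000=0.0544; V=0.951923+-0.108728+0.054364=0.8976
k=5 load: inc=0.054364, refl=0.054364·0.538462=0.0293; V=0.843195+0.054364+0.029273=0.9268
k=6 src: inc=0.029273, refl=0.029273·-0.500000=-0.0146; V=0.897559+0.029273+-0.014636=0.9122
k=7 load: inc=-0.014636, refl=-0.014636·0.538462=-0.0079; V=0.926832+-0.014636+-0.007881=0.9043

0 0 source 0.7500
1 4 load 1.1538
2 8 source 0.9519
3 12 load 0.8432
4 16 source 0.8976
5 20 load 0.9268
6 24 source 0.9122
7 28 load 0.9043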